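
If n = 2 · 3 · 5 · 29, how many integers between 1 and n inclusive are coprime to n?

φ(870) = 870 · (1 − 1/2) · (1 − 1/3) · (1 − 1/5) · (1 − 1/29)
       = 870 · 224/870 = 224.

224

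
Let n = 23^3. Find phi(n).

11638

φ(23^3) = 23^3 − 23^2 = 12167 − 529 = 11638.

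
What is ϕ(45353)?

32400

Prime factorization: 45353 = 7 · 11 · 19 · 31.
φ(45353) = 45353 · (1 − 1/7) · (1 − 1/11) · (1 − 1/19) · (1 − 1/31)
       = 45353 · 32400/45353 = 32400.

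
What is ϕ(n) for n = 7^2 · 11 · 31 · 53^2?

34725600

φ(7^2) = 7^2 − 7^1 = 49 − 7 = 42.
φ(11) = 11 − 1 = 10.
φ(31) = 31 − 1 = 30.
φ(53^2) = 53^2 − 53^1 = 2809 − 53 = 2756.
φ(46935581) = 42 × 10 × 30 × 2756 = 34725600.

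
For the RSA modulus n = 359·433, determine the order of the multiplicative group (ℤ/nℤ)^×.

154656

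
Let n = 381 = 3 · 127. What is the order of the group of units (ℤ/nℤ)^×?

252

φ(381) = 381 · (1 − 1/3) · (1 − 1/127)
       = 381 · 252/381 = 252.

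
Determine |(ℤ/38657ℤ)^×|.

38657 = 29 * 31 * 43.
φ(29) = 29 − 1 = 28.
φ(31) = 31 − 1 = 30.
φ(43) = 43 − 1 = 42.
φ(38657) = 28 × 30 × 42 = 35280.

35280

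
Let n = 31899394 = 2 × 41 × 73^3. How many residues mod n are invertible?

φ(2) = 2 − 1 = 1.
φ(41) = 41 − 1 = 40.
φ(73^3) = 73^2·(73−1) = 5329·72 = 383688.
φ(31899394) = 1 × 40 × 383688 = 15347520.

15347520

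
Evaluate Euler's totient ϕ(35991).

35991 = 3^3 * 31 * 43.
φ(35991) = 35991 · (1 − 1/3) · (1 − 1/31) · (1 − 1/43)
       = 35991 · 2520/3999 = 22680.

22680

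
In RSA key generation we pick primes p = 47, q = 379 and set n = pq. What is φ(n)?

17388

φ(17813) = 17813 · (1 − 1/47) · (1 − 1/379)
       = 17813 · 17388/17813 = 17388.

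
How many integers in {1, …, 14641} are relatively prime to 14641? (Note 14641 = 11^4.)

13310

φ(11^4) = 11^4 − 11^3 = 14641 − 1331 = 13310.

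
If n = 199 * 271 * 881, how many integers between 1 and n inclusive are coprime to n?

47044800

φ(199) = 199 − 1 = 198.
φ(271) = 271 − 1 = 270.
φ(881) = 881 − 1 = 880.
Multiply: 198 · 270 · 880 = 47044800.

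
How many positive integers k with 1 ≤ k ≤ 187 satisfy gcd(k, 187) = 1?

160

First factor: 187 = 11 · 17.
φ(11) = 11 − 1 = 10.
φ(17) = 17 − 1 = 16.
Since φ is multiplicative, φ(187) = 10 · 16 = 160.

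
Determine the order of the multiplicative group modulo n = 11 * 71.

φ(781) = 781 · (1 − 1/11) · (1 − 1/71)
       = 781 · 700/781 = 700.

700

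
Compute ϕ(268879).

268879 = 13**2 · 37 · 43.
φ(268879) = 268879 · (1 − 1/13) · (1 − 1/37) · (1 − 1/43)
       = 268879 · 18144/20683 = 235872.

235872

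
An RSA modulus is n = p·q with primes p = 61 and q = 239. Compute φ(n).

14280

φ(61) = 61 − 1 = 60.
φ(239) = 239 − 1 = 238.
Multiply: 60 · 238 = 14280.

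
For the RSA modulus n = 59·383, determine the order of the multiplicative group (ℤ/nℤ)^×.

22156

For distinct primes, φ(pq) = (p−1)(q−1) = 58 × 382 = 22156.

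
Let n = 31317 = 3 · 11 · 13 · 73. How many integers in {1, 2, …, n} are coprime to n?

17280

φ(31317) = 31317 · (1 − 1/3) · (1 − 1/11) · (1 − 1/13) · (1 − 1/73)
       = 31317 · 17280/31317 = 17280.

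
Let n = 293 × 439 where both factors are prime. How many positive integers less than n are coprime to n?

127896

For distinct primes, φ(pq) = (p−1)(q−1) = 292 × 438 = 127896.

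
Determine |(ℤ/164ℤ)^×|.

Prime factorization: 164 = 2**2 * 41.
φ(2^2) = 2^2 − 2^1 = 4 − 2 = 2.
φ(41) = 41 − 1 = 40.
φ(164) = 2 × 40 = 80.

80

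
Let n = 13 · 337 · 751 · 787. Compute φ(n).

2376864000

φ(2589333097) = 2589333097 · (1 − 1/13) · (1 − 1/337) · (1 − 1/751) · (1 − 1/787)
       = 2589333097 · 2376864000/2589333097 = 2376864000.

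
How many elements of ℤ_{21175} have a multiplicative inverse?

13200

First factor: 21175 = 5^2 * 7 * 11^2.
φ(21175) = 21175 · (1 − 1/5) · (1 − 1/7) · (1 − 1/11)
       = 21175 · 240/385 = 13200.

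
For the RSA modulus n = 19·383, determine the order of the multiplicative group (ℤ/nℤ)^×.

φ(7277) = 7277 · (1 − 1/19) · (1 − 1/383)
       = 7277 · 6876/7277 = 6876.

6876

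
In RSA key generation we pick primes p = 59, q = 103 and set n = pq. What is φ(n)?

5916

φ(59) = 59 − 1 = 58.
φ(103) = 103 − 1 = 102.
φ(6077) = 58 × 102 = 5916.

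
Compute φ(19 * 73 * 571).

738720

φ(791977) = 791977 · (1 − 1/19) · (1 − 1/73) · (1 − 1/571)
       = 791977 · 738720/791977 = 738720.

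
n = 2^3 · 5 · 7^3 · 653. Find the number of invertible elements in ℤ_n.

3067008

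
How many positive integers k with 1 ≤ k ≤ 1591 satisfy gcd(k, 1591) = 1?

Prime factorization: 1591 = 37 * 43.
φ(1591) = 1591 · (1 − 1/37) · (1 − 1/43)
       = 1591 · 1512/1591 = 1512.

1512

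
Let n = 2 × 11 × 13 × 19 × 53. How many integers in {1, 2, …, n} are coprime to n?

φ(2) = 2 − 1 = 1.
φ(11) = 11 − 1 = 10.
φ(13) = 13 − 1 = 12.
φ(19) = 19 − 1 = 18.
φ(53) = 53 − 1 = 52.
Multiply: 1 · 10 · 12 · 18 · 52 = 112320.

112320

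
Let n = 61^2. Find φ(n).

3660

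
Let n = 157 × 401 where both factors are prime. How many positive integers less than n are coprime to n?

φ(157) = 157 − 1 = 156.
φ(401) = 401 − 1 = 400.
φ(62957) = 156 × 400 = 62400.

62400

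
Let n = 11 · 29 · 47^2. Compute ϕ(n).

φ(704671) = 704671 · (1 − 1/11) · (1 − 1/29) · (1 − 1/47)
       = 704671 · 12880/14993 = 605360.

605360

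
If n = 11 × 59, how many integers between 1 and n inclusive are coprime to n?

φ(649) = 649 · (1 − 1/11) · (1 − 1/59)
       = 649 · 580/649 = 580.

580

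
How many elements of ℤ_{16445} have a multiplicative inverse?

10560

First factor: 16445 = 5 · 11 · 13 · 23.
φ(5) = 5 − 1 = 4.
φ(11) = 11 − 1 = 10.
φ(13) = 13 − 1 = 12.
φ(23) = 23 − 1 = 22.
φ(16445) = 4 × 10 × 12 × 22 = 10560.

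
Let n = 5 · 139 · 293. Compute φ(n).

φ(203635) = 203635 · (1 − 1/5) · (1 − 1/139) · (1 − 1/293)
       = 203635 · 161184/203635 = 161184.

161184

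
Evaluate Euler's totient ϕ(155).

Factor 155: 155 = 5 * 31.
φ(155) = 155 · (1 − 1/5) · (1 − 1/31)
       = 155 · 120/155 = 120.

120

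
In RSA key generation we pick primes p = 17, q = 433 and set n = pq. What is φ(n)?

φ(pq) = (p−1)(q−1) = 16 · 432 = 6912.

6912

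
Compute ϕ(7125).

First factor: 7125 = 3 * 5^3 * 19.
φ(7125) = 7125 · (1 − 1/3) · (1 − 1/5) · (1 − 1/19)
       = 7125 · 144/285 = 3600.

3600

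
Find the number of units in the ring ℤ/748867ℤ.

Factor 748867: 748867 = 7^2 · 17 · 29 · 31.
φ(7^2) = 7^1·(7−1) = 7·6 = 42.
φ(17) = 17 − 1 = 16.
φ(29) = 29 − 1 = 28.
φ(31) = 31 − 1 = 30.
Since φ is multiplicative, φ(748867) = 42 · 16 · 28 · 30 = 564480.

564480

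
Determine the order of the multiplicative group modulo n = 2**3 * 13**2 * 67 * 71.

2882880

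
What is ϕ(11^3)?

φ(11^3) = 11^3 − 11^2 = 1331 − 121 = 1210.

1210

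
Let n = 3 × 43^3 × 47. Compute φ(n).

φ(11210487) = 11210487 · (1 − 1/3) · (1 − 1/43) · (1 − 1/47)
       = 11210487 · 3864/6063 = 7144536.

7144536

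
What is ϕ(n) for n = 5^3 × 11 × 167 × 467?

φ(5^3) = 5^3 − 5^2 = 125 − 25 = 100.
φ(11) = 11 − 1 = 10.
φ(167) = 167 − 1 = 166.
φ(467) = 467 − 1 = 466.
Multiply: 100 · 10 · 166 · 466 = 77356000.

77356000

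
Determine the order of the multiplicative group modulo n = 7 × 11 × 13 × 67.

47520

φ(7) = 7 − 1 = 6.
φ(11) = 11 − 1 = 10.
φ(13) = 13 − 1 = 12.
φ(67) = 67 − 1 = 66.
Multiply: 6 · 10 · 12 · 66 = 47520.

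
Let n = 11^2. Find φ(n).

φ(121) = 121 · (1 − 1/11)
       = 121 · 10/11 = 110.

110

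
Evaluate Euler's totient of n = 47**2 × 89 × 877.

166664256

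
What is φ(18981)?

First factor: 18981 = 3**3 · 19 · 37.
φ(3^3) = 3^2·(3−1) = 9·2 = 18.
φ(19) = 19 − 1 = 18.
φ(37) = 37 − 1 = 36.
φ(18981) = 18 × 18 × 36 = 11664.

11664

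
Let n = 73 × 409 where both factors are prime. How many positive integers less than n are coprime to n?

29376

φ(n) = (p − 1)(q − 1) = (73−1)(409−1) = 72·408 = 29376.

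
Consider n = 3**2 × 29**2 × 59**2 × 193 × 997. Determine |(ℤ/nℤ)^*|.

φ(5069848665069) = 5069848665069 · (1 − 1/3) · (1 − 1/29) · (1 − 1/59) · (1 − 1/193) · (1 − 1/997)
       = 5069848665069 · 621121536/987696993 = 3188216844288.

3188216844288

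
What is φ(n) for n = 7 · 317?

1896

φ(2219) = 2219 · (1 − 1/7) · (1 − 1/317)
       = 2219 · 1896/2219 = 1896.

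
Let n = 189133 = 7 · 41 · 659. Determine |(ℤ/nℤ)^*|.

157920

φ(7) = 7 − 1 = 6.
φ(41) = 41 − 1 = 40.
φ(659) = 659 − 1 = 658.
φ(189133) = 6 × 40 × 658 = 157920.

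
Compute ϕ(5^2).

φ(5^2) = 5^2 − 5^1 = 25 − 5 = 20.

20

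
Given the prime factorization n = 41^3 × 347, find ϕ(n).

φ(23915587) = 23915587 · (1 − 1/41) · (1 − 1/347)
       = 23915587 · 13840/14227 = 23265040.

23265040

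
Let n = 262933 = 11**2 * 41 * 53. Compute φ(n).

φ(262933) = 262933 · (1 − 1/11) · (1 − 1/41) · (1 − 1/53)
       = 262933 · 20800/23903 = 228800.

228800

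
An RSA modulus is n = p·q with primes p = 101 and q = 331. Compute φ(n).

For distinct primes, φ(pq) = (p−1)(q−1) = 100 × 330 = 33000.

33000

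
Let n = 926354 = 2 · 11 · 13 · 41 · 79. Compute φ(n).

374400

φ(926354) = 926354 · (1 − 1/2) · (1 − 1/11) · (1 − 1/13) · (1 − 1/41) · (1 − 1/79)
       = 926354 · 374400/926354 = 374400.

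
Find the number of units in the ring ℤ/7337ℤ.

Prime factorization: 7337 = 11 * 23 * 29.
φ(7337) = 7337 · (1 − 1/11) · (1 − 1/23) · (1 − 1/29)
       = 7337 · 6160/7337 = 6160.

6160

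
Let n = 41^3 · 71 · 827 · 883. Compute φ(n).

3429054417600

φ(41^3) = 41^3 − 41^2 = 68921 − 1681 = 67240.
φ(71) = 71 − 1 = 70.
φ(827) = 827 − 1 = 826.
φ(883) = 883 − 1 = 882.
Multiply: 67240 · 70 · 826 · 882 = 3429054417600.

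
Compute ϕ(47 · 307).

14076

φ(14429) = 14429 · (1 − 1/47) · (1 − 1/307)
       = 14429 · 14076/14429 = 14076.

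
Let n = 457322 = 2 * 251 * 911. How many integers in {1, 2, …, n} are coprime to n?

227500

φ(2) = 2 − 1 = 1.
φ(251) = 251 − 1 = 250.
φ(911) = 911 − 1 = 910.
Since φ is multiplicative, φ(457322) = 1 · 250 · 910 = 227500.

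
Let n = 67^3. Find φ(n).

φ(67^3) = 67^2·(67−1) = 4489·66 = 296274.

296274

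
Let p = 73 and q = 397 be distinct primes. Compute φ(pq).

φ(n) = (p − 1)(q − 1) = (73−1)(397−1) = 72·396 = 28512.

28512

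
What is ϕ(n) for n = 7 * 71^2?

φ(7) = 7 − 1 = 6.
φ(71^2) = 71^2 − 71^1 = 5041 − 71 = 4970.
Since φ is multiplicative, φ(35287) = 6 · 4970 = 29820.

29820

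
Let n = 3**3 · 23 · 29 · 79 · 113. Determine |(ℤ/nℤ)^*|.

96864768

φ(3^3) = 3^3 − 3^2 = 27 − 9 = 18.
φ(23) = 23 − 1 = 22.
φ(29) = 29 − 1 = 28.
φ(79) = 79 − 1 = 78.
φ(113) = 113 − 1 = 112.
φ(160766343) = 18 × 22 × 28 × 78 × 112 = 96864768.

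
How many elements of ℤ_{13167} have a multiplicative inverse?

6480

13167 = 3**2 * 7 * 11 * 19.
φ(13167) = 13167 · (1 − 1/3) · (1 − 1/7) · (1 − 1/11) · (1 − 1/19)
       = 13167 · 2160/4389 = 6480.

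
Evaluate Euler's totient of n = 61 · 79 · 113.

524160

φ(544547) = 544547 · (1 − 1/61) · (1 − 1/79) · (1 − 1/113)
       = 544547 · 524160/544547 = 524160.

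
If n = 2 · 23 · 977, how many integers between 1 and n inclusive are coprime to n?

21472

φ(44942) = 44942 · (1 − 1/2) · (1 − 1/23) · (1 − 1/977)
       = 44942 · 21472/44942 = 21472.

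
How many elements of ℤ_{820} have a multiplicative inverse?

Prime factorization: 820 = 2^2 · 5 · 41.
φ(2^2) = 2^1·(2−1) = 2·1 = 2.
φ(5) = 5 − 1 = 4.
φ(41) = 41 − 1 = 40.
Since φ is multiplicative, φ(820) = 2 · 4 · 40 = 320.

320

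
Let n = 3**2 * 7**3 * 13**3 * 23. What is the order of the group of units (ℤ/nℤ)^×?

78702624

φ(155989197) = 155989197 · (1 − 1/3) · (1 − 1/7) · (1 − 1/13) · (1 − 1/23)
       = 155989197 · 3168/6279 = 78702624.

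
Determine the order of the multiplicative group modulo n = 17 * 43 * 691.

463680

φ(17) = 17 − 1 = 16.
φ(43) = 43 − 1 = 42.
φ(691) = 691 − 1 = 690.
Since φ is multiplicative, φ(505121) = 16 · 42 · 690 = 463680.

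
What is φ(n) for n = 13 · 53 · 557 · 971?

φ(372643583) = 372643583 · (1 − 1/13) · (1 − 1/53) · (1 − 1/557) · (1 − 1/971)
       = 372643583 · 336535680/372643583 = 336535680.

336535680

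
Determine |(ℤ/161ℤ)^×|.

Prime factorization: 161 = 7 × 23.
φ(161) = 161 · (1 − 1/7) · (1 − 1/23)
       = 161 · 132/161 = 132.

132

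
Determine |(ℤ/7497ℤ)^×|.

Prime factorization: 7497 = 3**2 · 7**2 · 17.
φ(7497) = 7497 · (1 − 1/3) · (1 − 1/7) · (1 − 1/17)
       = 7497 · 192/357 = 4032.

4032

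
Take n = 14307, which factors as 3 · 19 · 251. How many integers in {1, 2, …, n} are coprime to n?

φ(14307) = 14307 · (1 − 1/3) · (1 − 1/19) · (1 − 1/251)
       = 14307 · 9000/14307 = 9000.

9000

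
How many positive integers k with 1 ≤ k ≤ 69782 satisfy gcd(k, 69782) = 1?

31680

Factor 69782: 69782 = 2 * 23 * 37 * 41.
φ(2) = 2 − 1 = 1.
φ(23) = 23 − 1 = 22.
φ(37) = 37 − 1 = 36.
φ(41) = 41 − 1 = 40.
φ(69782) = 1 × 22 × 36 × 40 = 31680.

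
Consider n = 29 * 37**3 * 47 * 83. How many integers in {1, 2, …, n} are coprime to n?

φ(29) = 29 − 1 = 28.
φ(37^3) = 37^2·(37−1) = 1369·36 = 49284.
φ(47) = 47 − 1 = 46.
φ(83) = 83 − 1 = 82.
Since φ is multiplicative, φ(5730323237) = 28 · 49284 · 46 · 82 = 5205178944.

5205178944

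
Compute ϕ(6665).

First factor: 6665 = 5 * 31 * 43.
φ(5) = 5 − 1 = 4.
φ(31) = 31 − 1 = 30.
φ(43) = 43 − 1 = 42.
φ(6665) = 4 × 30 × 42 = 5040.

5040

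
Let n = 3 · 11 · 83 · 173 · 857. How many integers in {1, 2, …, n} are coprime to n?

241460480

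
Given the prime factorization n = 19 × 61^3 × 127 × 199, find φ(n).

100258028640

φ(108993325447) = 108993325447 · (1 − 1/19) · (1 − 1/61) · (1 − 1/127) · (1 − 1/199)
       = 108993325447 · 26943840/29291407 = 100258028640.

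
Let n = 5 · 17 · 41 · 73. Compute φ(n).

184320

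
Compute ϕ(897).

Factor 897: 897 = 3 × 13 × 23.
φ(3) = 3 − 1 = 2.
φ(13) = 13 − 1 = 12.
φ(23) = 23 − 1 = 22.
φ(897) = 2 × 12 × 22 = 528.

528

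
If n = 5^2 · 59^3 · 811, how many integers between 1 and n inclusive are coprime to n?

3270747600

φ(5^2) = 5^2 − 5^1 = 25 − 5 = 20.
φ(59^3) = 59^2·(59−1) = 3481·58 = 201898.
φ(811) = 811 − 1 = 810.
φ(4164059225) = 20 × 201898 × 810 = 3270747600.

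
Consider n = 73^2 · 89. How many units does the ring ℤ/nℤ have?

462528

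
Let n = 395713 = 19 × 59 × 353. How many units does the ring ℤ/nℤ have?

φ(19) = 19 − 1 = 18.
φ(59) = 59 − 1 = 58.
φ(353) = 353 − 1 = 352.
Multiply: 18 · 58 · 352 = 367488.

367488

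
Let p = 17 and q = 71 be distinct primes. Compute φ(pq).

1120

For distinct primes, φ(pq) = (p−1)(q−1) = 16 × 70 = 1120.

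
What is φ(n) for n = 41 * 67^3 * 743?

φ(9162143269) = 9162143269 · (1 − 1/41) · (1 − 1/67) · (1 − 1/743)
       = 9162143269 · 1958880/2041021 = 8793412320.

8793412320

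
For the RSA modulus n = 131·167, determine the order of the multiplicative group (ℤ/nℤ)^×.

φ(21877) = 21877 · (1 − 1/131) · (1 − 1/167)
       = 21877 · 21580/21877 = 21580.

21580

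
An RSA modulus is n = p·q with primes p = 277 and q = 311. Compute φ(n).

85560

φ(n) = (p − 1)(q − 1) = (277−1)(311−1) = 276·310 = 85560.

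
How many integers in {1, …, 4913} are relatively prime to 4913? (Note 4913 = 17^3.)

φ(4913) = 4913 · (1 − 1/17)
       = 4913 · 16/17 = 4624.

4624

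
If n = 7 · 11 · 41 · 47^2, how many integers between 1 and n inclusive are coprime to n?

5188800

φ(6973813) = 6973813 · (1 − 1/7) · (1 − 1/11) · (1 − 1/41) · (1 − 1/47)
       = 6973813 · 110400/148379 = 5188800.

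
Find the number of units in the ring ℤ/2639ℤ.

2016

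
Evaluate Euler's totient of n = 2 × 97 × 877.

84096

φ(170138) = 170138 · (1 − 1/2) · (1 − 1/97) · (1 − 1/877)
       = 170138 · 84096/170138 = 84096.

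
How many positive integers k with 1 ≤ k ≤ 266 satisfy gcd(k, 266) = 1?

108

266 = 2 · 7 · 19.
φ(2) = 2 − 1 = 1.
φ(7) = 7 − 1 = 6.
φ(19) = 19 − 1 = 18.
Since φ is multiplicative, φ(266) = 1 · 6 · 18 = 108.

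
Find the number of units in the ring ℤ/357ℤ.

192

First factor: 357 = 3 * 7 * 17.
φ(357) = 357 · (1 − 1/3) · (1 − 1/7) · (1 − 1/17)
       = 357 · 192/357 = 192.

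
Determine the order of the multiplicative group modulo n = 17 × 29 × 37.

φ(18241) = 18241 · (1 − 1/17) · (1 − 1/29) · (1 − 1/37)
       = 18241 · 16128/18241 = 16128.

16128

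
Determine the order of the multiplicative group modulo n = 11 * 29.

φ(319) = 319 · (1 − 1/11) · (1 − 1/29)
       = 319 · 280/319 = 280.

280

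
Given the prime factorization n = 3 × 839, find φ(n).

1676

φ(3) = 3 − 1 = 2.
φ(839) = 839 − 1 = 838.
Since φ is multiplicative, φ(2517) = 2 · 838 = 1676.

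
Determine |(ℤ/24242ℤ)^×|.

10560

Prime factorization: 24242 = 2 · 17 · 23 · 31.
φ(24242) = 24242 · (1 − 1/2) · (1 − 1/17) · (1 − 1/23) · (1 − 1/31)
       = 24242 · 10560/24242 = 10560.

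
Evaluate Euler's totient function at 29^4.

φ(29^4) = 29^4 − 29^3 = 707281 − 24389 = 682892.

682892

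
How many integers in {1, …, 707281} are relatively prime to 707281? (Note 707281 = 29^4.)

φ(707281) = 707281 · (1 − 1/29)
       = 707281 · 28/29 = 682892.

682892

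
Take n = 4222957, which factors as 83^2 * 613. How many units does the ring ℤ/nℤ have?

φ(4222957) = 4222957 · (1 − 1/83) · (1 − 1/613)
       = 4222957 · 50184/50879 = 4165272.

4165272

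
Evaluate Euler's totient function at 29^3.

23548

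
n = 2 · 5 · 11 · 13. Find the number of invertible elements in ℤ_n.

480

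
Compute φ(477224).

197120

Factor 477224: 477224 = 2^3 × 11^2 × 17 × 29.
φ(2^3) = 2^2·(2−1) = 4·1 = 4.
φ(11^2) = 11^2 − 11^1 = 121 − 11 = 110.
φ(17) = 17 − 1 = 16.
φ(29) = 29 − 1 = 28.
Multiply: 4 · 110 · 16 · 28 = 197120.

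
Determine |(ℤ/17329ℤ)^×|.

Factor 17329: 17329 = 13 · 31 · 43.
φ(13) = 13 − 1 = 12.
φ(31) = 31 − 1 = 30.
φ(43) = 43 − 1 = 42.
φ(17329) = 12 × 30 × 42 = 15120.

15120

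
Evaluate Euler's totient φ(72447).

43200

First factor: 72447 = 3 × 19 × 31 × 41.
φ(3) = 3 − 1 = 2.
φ(19) = 19 − 1 = 18.
φ(31) = 31 − 1 = 30.
φ(41) = 41 − 1 = 40.
Multiply: 2 · 18 · 30 · 40 = 43200.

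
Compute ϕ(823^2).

φ(677329) = 677329 · (1 − 1/823)
       = 677329 · 822/823 = 676506.

676506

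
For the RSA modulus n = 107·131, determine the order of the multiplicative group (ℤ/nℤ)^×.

φ(14017) = 14017 · (1 − 1/107) · (1 − 1/131)
       = 14017 · 13780/14017 = 13780.

13780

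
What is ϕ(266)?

108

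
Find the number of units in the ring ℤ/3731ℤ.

Factor 3731: 3731 = 7 · 13 · 41.
φ(7) = 7 − 1 = 6.
φ(13) = 13 − 1 = 12.
φ(41) = 41 − 1 = 40.
Multiply: 6 · 12 · 40 = 2880.

2880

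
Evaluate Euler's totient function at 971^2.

φ(942841) = 942841 · (1 − 1/971)
       = 942841 · 970/971 = 941870.

941870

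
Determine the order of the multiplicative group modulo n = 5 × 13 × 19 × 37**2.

1150848

φ(1690715) = 1690715 · (1 − 1/5) · (1 − 1/13) · (1 − 1/19) · (1 − 1/37)
       = 1690715 · 31104/45695 = 1150848.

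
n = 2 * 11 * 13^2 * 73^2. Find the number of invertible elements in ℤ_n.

φ(2) = 2 − 1 = 1.
φ(11) = 11 − 1 = 10.
φ(13^2) = 13^1·(13−1) = 13·12 = 156.
φ(73^2) = 73^1·(73−1) = 73·72 = 5256.
Multiply: 1 · 10 · 156 · 5256 = 8199360.

8199360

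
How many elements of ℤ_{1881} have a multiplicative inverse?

Factor 1881: 1881 = 3^2 · 11 · 19.
φ(3^2) = 3^1·(3−1) = 3·2 = 6.
φ(11) = 11 − 1 = 10.
φ(19) = 19 − 1 = 18.
φ(1881) = 6 × 10 × 18 = 1080.

1080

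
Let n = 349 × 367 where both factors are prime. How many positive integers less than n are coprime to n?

φ(pq) = (p−1)(q−1) = 348 · 366 = 127368.

127368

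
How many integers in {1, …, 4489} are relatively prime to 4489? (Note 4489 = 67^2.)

4422

φ(4489) = 4489 · (1 − 1/67)
       = 4489 · 66/67 = 4422.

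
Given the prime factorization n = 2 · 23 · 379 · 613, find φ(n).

φ(10687042) = 10687042 · (1 − 1/2) · (1 − 1/23) · (1 − 1/379) · (1 − 1/613)
       = 10687042 · 5089392/10687042 = 5089392.

5089392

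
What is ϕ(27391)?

21168

Prime factorization: 27391 = 7^2 · 13 · 43.
φ(7^2) = 7^1·(7−1) = 7·6 = 42.
φ(13) = 13 − 1 = 12.
φ(43) = 43 − 1 = 42.
Multiply: 42 · 12 · 42 = 21168.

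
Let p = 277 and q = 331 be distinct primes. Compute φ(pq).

φ(n) = (p − 1)(q − 1) = (277−1)(331−1) = 276·330 = 91080.

91080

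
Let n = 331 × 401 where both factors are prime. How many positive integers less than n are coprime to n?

132000

For distinct primes, φ(pq) = (p−1)(q−1) = 330 × 400 = 132000.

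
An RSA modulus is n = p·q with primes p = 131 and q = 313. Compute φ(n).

40560

φ(131) = 131 − 1 = 130.
φ(313) = 313 − 1 = 312.
φ(41003) = 130 × 312 = 40560.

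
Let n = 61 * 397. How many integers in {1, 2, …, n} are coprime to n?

23760

φ(61) = 61 − 1 = 60.
φ(397) = 397 − 1 = 396.
Multiply: 60 · 396 = 23760.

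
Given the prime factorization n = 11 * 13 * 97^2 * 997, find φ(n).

φ(11) = 11 − 1 = 10.
φ(13) = 13 − 1 = 12.
φ(97^2) = 97^2 − 97^1 = 9409 − 97 = 9312.
φ(997) = 997 − 1 = 996.
Since φ is multiplicative, φ(1341450539) = 10 · 12 · 9312 · 996 = 1112970240.

1112970240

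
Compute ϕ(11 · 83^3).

5648980

φ(6289657) = 6289657 · (1 − 1/11) · (1 − 1/83)
       = 6289657 · 820/913 = 5648980.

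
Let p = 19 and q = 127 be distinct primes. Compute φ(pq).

For distinct primes, φ(pq) = (p−1)(q−1) = 18 × 126 = 2268.

2268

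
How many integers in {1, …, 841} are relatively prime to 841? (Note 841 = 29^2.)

812

φ(841) = 841 · (1 − 1/29)
       = 841 · 28/29 = 812.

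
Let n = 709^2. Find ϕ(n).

501972

φ(502681) = 502681 · (1 − 1/709)
       = 502681 · 708/709 = 501972.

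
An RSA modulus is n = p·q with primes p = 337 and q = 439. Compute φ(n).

φ(n) = (p − 1)(q − 1) = (337−1)(439−1) = 336·438 = 147168.

147168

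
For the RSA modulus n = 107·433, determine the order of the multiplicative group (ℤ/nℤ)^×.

φ(n) = (p − 1)(q − 1) = (107−1)(433−1) = 106·432 = 45792.

45792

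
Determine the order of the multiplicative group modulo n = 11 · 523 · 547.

φ(3146891) = 3146891 · (1 − 1/11) · (1 − 1/523) · (1 − 1/547)
       = 3146891 · 2850120/3146891 = 2850120.

2850120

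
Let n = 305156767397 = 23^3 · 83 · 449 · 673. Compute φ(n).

φ(23^3) = 23^3 − 23^2 = 12167 − 529 = 11638.
φ(83) = 83 − 1 = 82.
φ(449) = 449 − 1 = 448.
φ(673) = 673 − 1 = 672.
φ(305156767397) = 11638 × 82 × 448 × 672 = 287302557696.

287302557696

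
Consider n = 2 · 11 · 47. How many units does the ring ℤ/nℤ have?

φ(1034) = 1034 · (1 − 1/2) · (1 − 1/11) · (1 − 1/47)
       = 1034 · 460/1034 = 460.

460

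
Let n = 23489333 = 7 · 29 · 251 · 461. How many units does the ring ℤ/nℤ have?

19320000

φ(23489333) = 23489333 · (1 − 1/7) · (1 − 1/29) · (1 − 1/251) · (1 − 1/461)
       = 23489333 · 19320000/23489333 = 19320000.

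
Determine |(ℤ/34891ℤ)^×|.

Prime factorization: 34891 = 23 × 37 × 41.
φ(34891) = 34891 · (1 − 1/23) · (1 − 1/37) · (1 − 1/41)
       = 34891 · 31680/34891 = 31680.

31680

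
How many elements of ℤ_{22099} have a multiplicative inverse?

16800

22099 = 7^2 · 11 · 41.
φ(22099) = 22099 · (1 − 1/7) · (1 − 1/11) · (1 − 1/41)
       = 22099 · 2400/3157 = 16800.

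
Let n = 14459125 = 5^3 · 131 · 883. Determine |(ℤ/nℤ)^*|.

φ(5^3) = 5^2·(5−1) = 25·4 = 100.
φ(131) = 131 − 1 = 130.
φ(883) = 883 − 1 = 882.
φ(14459125) = 100 × 130 × 882 = 11466000.

11466000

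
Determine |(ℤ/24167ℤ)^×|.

24167 = 11 × 13^3.
φ(24167) = 24167 · (1 − 1/11) · (1 − 1/13)
       = 24167 · 120/143 = 20280.

20280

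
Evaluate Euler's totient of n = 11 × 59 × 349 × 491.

98901600

φ(11) = 11 − 1 = 10.
φ(59) = 59 − 1 = 58.
φ(349) = 349 − 1 = 348.
φ(491) = 491 − 1 = 490.
φ(111211991) = 10 × 58 × 348 × 490 = 98901600.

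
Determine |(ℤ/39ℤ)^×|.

24

First factor: 39 = 3 · 13.
φ(3) = 3 − 1 = 2.
φ(13) = 13 − 1 = 12.
Multiply: 2 · 12 = 24.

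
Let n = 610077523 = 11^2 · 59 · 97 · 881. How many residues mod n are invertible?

538982400

φ(610077523) = 610077523 · (1 − 1/11) · (1 − 1/59) · (1 − 1/97) · (1 − 1/881)
       = 610077523 · 48998400/55461593 = 538982400.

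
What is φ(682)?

Factor 682: 682 = 2 · 11 · 31.
φ(2) = 2 − 1 = 1.
φ(11) = 11 − 1 = 10.
φ(31) = 31 − 1 = 30.
Multiply: 1 · 10 · 30 = 300.

300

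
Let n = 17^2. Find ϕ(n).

272

φ(17^2) = 17^2 − 17^1 = 289 − 17 = 272.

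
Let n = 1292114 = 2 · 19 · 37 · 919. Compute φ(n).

594864

φ(2) = 2 − 1 = 1.
φ(19) = 19 − 1 = 18.
φ(37) = 37 − 1 = 36.
φ(919) = 919 − 1 = 918.
Since φ is multiplicative, φ(1292114) = 1 · 18 · 36 · 918 = 594864.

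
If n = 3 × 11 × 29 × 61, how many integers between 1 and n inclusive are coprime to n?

33600

φ(58377) = 58377 · (1 − 1/3) · (1 − 1/11) · (1 − 1/29) · (1 − 1/61)
       = 58377 · 33600/58377 = 33600.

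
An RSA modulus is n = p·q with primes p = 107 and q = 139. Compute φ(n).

14628

φ(14873) = 14873 · (1 − 1/107) · (1 − 1/139)
       = 14873 · 14628/14873 = 14628.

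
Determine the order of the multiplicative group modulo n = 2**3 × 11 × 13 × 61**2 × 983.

1725177600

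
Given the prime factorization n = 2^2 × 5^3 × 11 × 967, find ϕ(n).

1932000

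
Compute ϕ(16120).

Prime factorization: 16120 = 2^3 × 5 × 13 × 31.
φ(16120) = 16120 · (1 − 1/2) · (1 − 1/5) · (1 − 1/13) · (1 − 1/31)
       = 16120 · 1440/4030 = 5760.

5760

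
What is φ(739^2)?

φ(546121) = 546121 · (1 − 1/739)
       = 546121 · 738/739 = 545382.

545382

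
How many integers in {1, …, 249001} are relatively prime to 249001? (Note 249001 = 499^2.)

φ(249001) = 249001 · (1 − 1/499)
       = 249001 · 498/499 = 248502.

248502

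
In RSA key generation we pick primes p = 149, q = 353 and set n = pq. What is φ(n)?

φ(pq) = (p−1)(q−1) = 148 · 352 = 52096.

52096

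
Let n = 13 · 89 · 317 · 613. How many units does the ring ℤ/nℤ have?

204221952

φ(224829397) = 224829397 · (1 − 1/13) · (1 − 1/89) · (1 − 1/317) · (1 − 1/613)
       = 224829397 · 204221952/224829397 = 204221952.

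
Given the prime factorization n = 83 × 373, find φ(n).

φ(30959) = 30959 · (1 − 1/83) · (1 − 1/373)
       = 30959 · 30504/30959 = 30504.

30504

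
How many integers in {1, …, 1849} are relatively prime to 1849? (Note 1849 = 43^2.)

φ(1849) = 1849 · (1 − 1/43)
       = 1849 · 42/43 = 1806.

1806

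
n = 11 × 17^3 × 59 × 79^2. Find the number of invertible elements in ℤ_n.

16525991040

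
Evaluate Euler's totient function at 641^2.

φ(410881) = 410881 · (1 − 1/641)
       = 410881 · 640/641 = 410240.

410240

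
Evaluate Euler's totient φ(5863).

4800

Factor 5863: 5863 = 11 × 13 × 41.
φ(11) = 11 − 1 = 10.
φ(13) = 13 − 1 = 12.
φ(41) = 41 − 1 = 40.
φ(5863) = 10 × 12 × 40 = 4800.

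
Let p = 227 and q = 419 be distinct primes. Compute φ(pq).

94468

φ(95113) = 95113 · (1 − 1/227) · (1 − 1/419)
       = 95113 · 94468/95113 = 94468.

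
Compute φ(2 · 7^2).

φ(2) = 2 − 1 = 1.
φ(7^2) = 7^2 − 7^1 = 49 − 7 = 42.
φ(98) = 1 × 42 = 42.

42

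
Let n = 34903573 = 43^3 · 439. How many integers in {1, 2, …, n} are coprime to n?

φ(43^3) = 43^2·(43−1) = 1849·42 = 77658.
φ(439) = 439 − 1 = 438.
φ(34903573) = 77658 × 438 = 34014204.

34014204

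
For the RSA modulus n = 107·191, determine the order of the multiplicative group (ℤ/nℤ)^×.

φ(pq) = (p−1)(q−1) = 106 · 190 = 20140.

20140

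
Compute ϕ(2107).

Factor 2107: 2107 = 7**2 · 43.
φ(2107) = 2107 · (1 − 1/7) · (1 − 1/43)
       = 2107 · 252/301 = 1764.

1764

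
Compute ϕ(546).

Prime factorization: 546 = 2 · 3 · 7 · 13.
φ(2) = 2 − 1 = 1.
φ(3) = 3 − 1 = 2.
φ(7) = 7 − 1 = 6.
φ(13) = 13 − 1 = 12.
Since φ is multiplicative, φ(546) = 1 · 2 · 6 · 12 = 144.

144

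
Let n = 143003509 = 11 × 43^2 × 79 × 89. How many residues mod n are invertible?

123963840

φ(143003509) = 143003509 · (1 − 1/11) · (1 − 1/43) · (1 − 1/79) · (1 − 1/89)
       = 143003509 · 2882880/3325663 = 123963840.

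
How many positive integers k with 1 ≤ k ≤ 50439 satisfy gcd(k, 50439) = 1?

Factor 50439: 50439 = 3 · 17 · 23 · 43.
φ(3) = 3 − 1 = 2.
φ(17) = 17 − 1 = 16.
φ(23) = 23 − 1 = 22.
φ(43) = 43 − 1 = 42.
Since φ is multiplicative, φ(50439) = 2 · 16 · 22 · 42 = 29568.

29568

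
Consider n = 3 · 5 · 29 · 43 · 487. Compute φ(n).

φ(3) = 3 − 1 = 2.
φ(5) = 5 − 1 = 4.
φ(29) = 29 − 1 = 28.
φ(43) = 43 − 1 = 42.
φ(487) = 487 − 1 = 486.
Multiply: 2 · 4 · 28 · 42 · 486 = 4572288.

4572288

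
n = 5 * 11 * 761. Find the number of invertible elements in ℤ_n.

30400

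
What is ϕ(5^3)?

100

φ(125) = 125 · (1 − 1/5)
       = 125 · 4/5 = 100.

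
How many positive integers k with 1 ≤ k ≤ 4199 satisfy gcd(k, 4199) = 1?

First factor: 4199 = 13 · 17 · 19.
φ(13) = 13 − 1 = 12.
φ(17) = 17 − 1 = 16.
φ(19) = 19 − 1 = 18.
Since φ is multiplicative, φ(4199) = 12 · 16 · 18 = 3456.

3456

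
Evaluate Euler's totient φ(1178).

Factor 1178: 1178 = 2 * 19 * 31.
φ(2) = 2 − 1 = 1.
φ(19) = 19 − 1 = 18.
φ(31) = 31 − 1 = 30.
Multiply: 1 · 18 · 30 = 540.

540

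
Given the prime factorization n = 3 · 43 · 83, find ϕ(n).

φ(10707) = 10707 · (1 − 1/3) · (1 − 1/43) · (1 − 1/83)
       = 10707 · 6888/10707 = 6888.

6888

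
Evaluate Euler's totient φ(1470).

First factor: 1470 = 2 · 3 · 5 · 7^2.
φ(2) = 2 − 1 = 1.
φ(3) = 3 − 1 = 2.
φ(5) = 5 − 1 = 4.
φ(7^2) = 7^2 − 7^1 = 49 − 7 = 42.
Multiply: 1 · 2 · 4 · 42 = 336.

336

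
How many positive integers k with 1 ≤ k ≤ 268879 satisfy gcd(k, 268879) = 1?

235872

Factor 268879: 268879 = 13^2 * 37 * 43.
φ(268879) = 268879 · (1 − 1/13) · (1 − 1/37) · (1 − 1/43)
       = 268879 · 18144/20683 = 235872.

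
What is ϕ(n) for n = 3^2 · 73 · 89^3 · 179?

φ(82906469307) = 82906469307 · (1 − 1/3) · (1 − 1/73) · (1 − 1/89) · (1 − 1/179)
       = 82906469307 · 2255616/3488889 = 53600203008.

53600203008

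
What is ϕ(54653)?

50400

Factor 54653: 54653 = 31 · 41 · 43.
φ(31) = 31 − 1 = 30.
φ(41) = 41 − 1 = 40.
φ(43) = 43 − 1 = 42.
Since φ is multiplicative, φ(54653) = 30 · 40 · 42 = 50400.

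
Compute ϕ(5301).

3240

First factor: 5301 = 3^2 × 19 × 31.
φ(5301) = 5301 · (1 − 1/3) · (1 − 1/19) · (1 − 1/31)
       = 5301 · 1080/1767 = 3240.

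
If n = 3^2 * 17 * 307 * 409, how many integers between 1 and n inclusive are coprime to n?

11985408

φ(19211139) = 19211139 · (1 − 1/3) · (1 − 1/17) · (1 − 1/307) · (1 − 1/409)
       = 19211139 · 3995136/6403713 = 11985408.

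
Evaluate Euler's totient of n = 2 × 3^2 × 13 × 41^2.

φ(2) = 2 − 1 = 1.
φ(3^2) = 3^2 − 3^1 = 9 − 3 = 6.
φ(13) = 13 − 1 = 12.
φ(41^2) = 41^2 − 41^1 = 1681 − 41 = 1640.
Multiply: 1 · 6 · 12 · 1640 = 118080.

118080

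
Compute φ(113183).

85536

Factor 113183: 113183 = 7 · 19 · 23 · 37.
φ(7) = 7 − 1 = 6.
φ(19) = 19 − 1 = 18.
φ(23) = 23 − 1 = 22.
φ(37) = 37 − 1 = 36.
φ(113183) = 6 × 18 × 22 × 36 = 85536.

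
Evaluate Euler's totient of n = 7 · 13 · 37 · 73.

φ(7) = 7 − 1 = 6.
φ(13) = 13 − 1 = 12.
φ(37) = 37 − 1 = 36.
φ(73) = 73 − 1 = 72.
Since φ is multiplicative, φ(245791) = 6 · 12 · 36 · 72 = 186624.

186624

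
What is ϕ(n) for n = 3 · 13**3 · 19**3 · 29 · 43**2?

1332764544384

φ(3) = 3 − 1 = 2.
φ(13^3) = 13^3 − 13^2 = 2197 − 169 = 2028.
φ(19^3) = 19^3 − 19^2 = 6859 − 361 = 6498.
φ(29) = 29 − 1 = 28.
φ(43^2) = 43^2 − 43^1 = 1849 − 43 = 1806.
φ(2424080419449) = 2 × 2028 × 6498 × 28 × 1806 = 1332764544384.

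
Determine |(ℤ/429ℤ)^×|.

First factor: 429 = 3 * 11 * 13.
φ(429) = 429 · (1 − 1/3) · (1 − 1/11) · (1 − 1/13)
       = 429 · 240/429 = 240.

240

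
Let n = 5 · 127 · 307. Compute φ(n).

φ(5) = 5 − 1 = 4.
φ(127) = 127 − 1 = 126.
φ(307) = 307 − 1 = 306.
φ(194945) = 4 × 126 × 306 = 154224.

154224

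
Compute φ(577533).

First factor: 577533 = 3 · 11^2 · 37 · 43.
φ(577533) = 577533 · (1 − 1/3) · (1 − 1/11) · (1 − 1/37) · (1 − 1/43)
       = 577533 · 30240/52503 = 332640.

332640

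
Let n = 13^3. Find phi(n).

φ(13^3) = 13^2·(13−1) = 169·12 = 2028.

2028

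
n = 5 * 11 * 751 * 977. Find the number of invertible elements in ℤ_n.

φ(40354985) = 40354985 · (1 − 1/5) · (1 − 1/11) · (1 − 1/751) · (1 − 1/977)
       = 40354985 · 29280000/40354985 = 29280000.

29280000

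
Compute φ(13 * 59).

696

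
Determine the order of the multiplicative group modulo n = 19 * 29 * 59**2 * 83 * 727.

102674126016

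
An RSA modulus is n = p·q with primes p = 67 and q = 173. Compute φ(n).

11352

φ(67) = 67 − 1 = 66.
φ(173) = 173 − 1 = 172.
Multiply: 66 · 172 = 11352.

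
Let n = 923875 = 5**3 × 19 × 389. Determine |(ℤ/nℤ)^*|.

698400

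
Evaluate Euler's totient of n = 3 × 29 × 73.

4032

φ(6351) = 6351 · (1 − 1/3) · (1 − 1/29) · (1 − 1/73)
       = 6351 · 4032/6351 = 4032.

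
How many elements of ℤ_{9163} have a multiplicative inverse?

6720

Factor 9163: 9163 = 7^2 × 11 × 17.
φ(9163) = 9163 · (1 − 1/7) · (1 − 1/11) · (1 − 1/17)
       = 9163 · 960/1309 = 6720.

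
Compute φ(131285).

79200

First factor: 131285 = 5 * 7 * 11^2 * 31.
φ(5) = 5 − 1 = 4.
φ(7) = 7 − 1 = 6.
φ(11^2) = 11^2 − 11^1 = 121 − 11 = 110.
φ(31) = 31 − 1 = 30.
Since φ is multiplicative, φ(131285) = 4 · 6 · 110 · 30 = 79200.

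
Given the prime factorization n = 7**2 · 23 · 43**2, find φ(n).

1668744

φ(7^2) = 7^2 − 7^1 = 49 − 7 = 42.
φ(23) = 23 − 1 = 22.
φ(43^2) = 43^2 − 43^1 = 1849 − 43 = 1806.
Since φ is multiplicative, φ(2083823) = 42 · 22 · 1806 = 1668744.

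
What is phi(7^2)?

42

φ(7^2) = 7^1·(7−1) = 7·6 = 42.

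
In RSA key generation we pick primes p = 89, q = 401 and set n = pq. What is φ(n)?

φ(35689) = 35689 · (1 − 1/89) · (1 − 1/401)
       = 35689 · 35200/35689 = 35200.

35200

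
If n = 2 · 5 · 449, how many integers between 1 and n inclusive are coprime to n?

1792

φ(2) = 2 − 1 = 1.
φ(5) = 5 − 1 = 4.
φ(449) = 449 − 1 = 448.
Since φ is multiplicative, φ(4490) = 1 · 4 · 448 = 1792.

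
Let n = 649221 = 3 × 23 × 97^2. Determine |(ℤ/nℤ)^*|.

409728

φ(649221) = 649221 · (1 − 1/3) · (1 − 1/23) · (1 − 1/97)
       = 649221 · 4224/6693 = 409728.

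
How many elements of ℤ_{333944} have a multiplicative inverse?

146016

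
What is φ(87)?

56

Factor 87: 87 = 3 · 29.
φ(3) = 3 − 1 = 2.
φ(29) = 29 − 1 = 28.
Multiply: 2 · 28 = 56.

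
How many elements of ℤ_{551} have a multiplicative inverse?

504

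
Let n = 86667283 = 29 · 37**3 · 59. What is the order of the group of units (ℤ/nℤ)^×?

φ(86667283) = 86667283 · (1 − 1/29) · (1 − 1/37) · (1 − 1/59)
       = 86667283 · 58464/63307 = 80037216.

80037216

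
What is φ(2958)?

Factor 2958: 2958 = 2 · 3 · 17 · 29.
φ(2958) = 2958 · (1 − 1/2) · (1 − 1/3) · (1 − 1/17) · (1 − 1/29)
       = 2958 · 896/2958 = 896.

896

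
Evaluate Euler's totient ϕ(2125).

1600

First factor: 2125 = 5^3 · 17.
φ(2125) = 2125 · (1 − 1/5) · (1 − 1/17)
       = 2125 · 64/85 = 1600.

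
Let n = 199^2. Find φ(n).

φ(39601) = 39601 · (1 − 1/199)
       = 39601 · 198/199 = 39402.

39402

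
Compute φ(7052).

3360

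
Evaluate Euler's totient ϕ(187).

160

Prime factorization: 187 = 11 · 17.
φ(11) = 11 − 1 = 10.
φ(17) = 17 − 1 = 16.
φ(187) = 10 × 16 = 160.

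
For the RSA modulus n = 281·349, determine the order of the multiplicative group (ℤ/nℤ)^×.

97440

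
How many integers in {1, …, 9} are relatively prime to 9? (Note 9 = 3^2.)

φ(3^2) = 3^1·(3−1) = 3·2 = 6.

6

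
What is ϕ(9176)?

4320

First factor: 9176 = 2^3 · 31 · 37.
φ(9176) = 9176 · (1 − 1/2) · (1 − 1/31) · (1 − 1/37)
       = 9176 · 1080/2294 = 4320.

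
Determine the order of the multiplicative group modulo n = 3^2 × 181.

1080

φ(1629) = 1629 · (1 − 1/3) · (1 − 1/181)
       = 1629 · 360/543 = 1080.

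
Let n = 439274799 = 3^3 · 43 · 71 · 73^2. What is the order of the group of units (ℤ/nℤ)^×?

278147520

φ(3^3) = 3^2·(3−1) = 9·2 = 18.
φ(43) = 43 − 1 = 42.
φ(71) = 71 − 1 = 70.
φ(73^2) = 73^2 − 73^1 = 5329 − 73 = 5256.
Multiply: 18 · 42 · 70 · 5256 = 278147520.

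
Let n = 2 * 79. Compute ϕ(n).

78

φ(2) = 2 − 1 = 1.
φ(79) = 79 − 1 = 78.
Since φ is multiplicative, φ(158) = 1 · 78 = 78.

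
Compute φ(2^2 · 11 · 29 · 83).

φ(105908) = 105908 · (1 − 1/2) · (1 − 1/11) · (1 − 1/29) · (1 − 1/83)
       = 105908 · 22960/52954 = 45920.

45920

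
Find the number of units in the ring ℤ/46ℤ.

22

First factor: 46 = 2 · 23.
φ(2) = 2 − 1 = 1.
φ(23) = 23 − 1 = 22.
Multiply: 1 · 22 = 22.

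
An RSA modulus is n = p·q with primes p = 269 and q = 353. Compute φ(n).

φ(94957) = 94957 · (1 − 1/269) · (1 − 1/353)
       = 94957 · 94336/94957 = 94336.

94336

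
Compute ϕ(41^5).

φ(115856201) = 115856201 · (1 − 1/41)
       = 115856201 · 40/41 = 113030440.

113030440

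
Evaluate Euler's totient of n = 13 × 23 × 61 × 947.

φ(17272333) = 17272333 · (1 − 1/13) · (1 − 1/23) · (1 − 1/61) · (1 − 1/947)
       = 17272333 · 14984640/17272333 = 14984640.

14984640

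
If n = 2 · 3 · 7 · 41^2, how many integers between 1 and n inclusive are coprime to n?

φ(2) = 2 − 1 = 1.
φ(3) = 3 − 1 = 2.
φ(7) = 7 − 1 = 6.
φ(41^2) = 41^1·(41−1) = 41·40 = 1640.
φ(70602) = 1 × 2 × 6 × 1640 = 19680.

19680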